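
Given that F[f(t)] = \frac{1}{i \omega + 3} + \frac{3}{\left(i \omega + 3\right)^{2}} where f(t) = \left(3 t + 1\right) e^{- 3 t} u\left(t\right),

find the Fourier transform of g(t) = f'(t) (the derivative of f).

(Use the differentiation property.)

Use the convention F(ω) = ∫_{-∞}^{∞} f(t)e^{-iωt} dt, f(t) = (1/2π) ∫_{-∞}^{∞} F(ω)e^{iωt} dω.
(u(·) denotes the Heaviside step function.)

F[g](ω) = \frac{\omega \left(\omega - 6 i\right)}{\omega^{2} - 6 i \omega - 9}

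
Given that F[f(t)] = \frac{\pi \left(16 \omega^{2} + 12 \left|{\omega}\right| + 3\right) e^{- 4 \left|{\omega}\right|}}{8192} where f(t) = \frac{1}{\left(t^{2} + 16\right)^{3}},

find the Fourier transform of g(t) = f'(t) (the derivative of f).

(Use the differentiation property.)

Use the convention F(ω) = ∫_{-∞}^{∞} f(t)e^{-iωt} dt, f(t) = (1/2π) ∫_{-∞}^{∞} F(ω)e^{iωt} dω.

F[g](ω) = \frac{i \pi \omega \left(16 \omega^{2} + 12 \left|{\omega}\right| + 3\right) e^{- 4 \left|{\omega}\right|}}{8192}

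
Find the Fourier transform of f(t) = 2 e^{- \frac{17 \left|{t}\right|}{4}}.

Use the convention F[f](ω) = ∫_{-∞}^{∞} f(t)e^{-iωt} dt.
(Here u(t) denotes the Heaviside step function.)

F(ω) = \frac{272}{16 \omega^{2} + 289}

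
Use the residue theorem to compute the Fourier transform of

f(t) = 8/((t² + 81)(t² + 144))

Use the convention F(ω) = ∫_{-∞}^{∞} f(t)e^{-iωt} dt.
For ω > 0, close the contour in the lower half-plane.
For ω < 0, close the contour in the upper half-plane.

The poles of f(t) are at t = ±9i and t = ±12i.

Let g(z) = f(z)e^{-iωz}; for large |z| the factor e^{-iωz} decays in the lower half-plane when ω > 0 and in the upper half-plane when ω < 0.

Case ω > 0 (lower half-plane, clockwise contour ⇒ F(ω) = -2πi·ΣRes):
  Res_{z = - 9 i} g(z) = \frac{4 i e^{- 9 \omega}}{567}
  Res_{z = - 12 i} g(z) = - \frac{i e^{- 12 \omega}}{189}
  F(ω) = -2πi·ΣRes = \frac{2 \pi \left(4 e^{3 \omega} - 3\right) e^{- 12 \omega}}{567}

Case ω < 0 (upper half-plane, counterclockwise contour ⇒ F(ω) = +2πi·ΣRes):
  Res_{z = 9 i} g(z) = - \frac{4 i e^{9 \omega}}{567}
  Res_{z = 12 i} g(z) = \frac{i e^{12 \omega}}{189}
  F(ω) = 2πi·ΣRes = \frac{2 \pi \left(4 - 3 e^{3 \omega}\right) e^{9 \omega}}{567}

Both cases combine into a single formula in |ω|:

F(ω) = \frac{2 \pi \left(4 e^{3 \left|{\omega}\right|} - 3\right) e^{- 12 \left|{\omega}\right|}}{567}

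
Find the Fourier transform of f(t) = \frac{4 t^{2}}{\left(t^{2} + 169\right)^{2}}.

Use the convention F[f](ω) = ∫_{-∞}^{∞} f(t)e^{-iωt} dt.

F(ω) = \frac{2 \pi \left(1 - 13 \left|{\omega}\right|\right) e^{- 13 \left|{\omega}\right|}}{13}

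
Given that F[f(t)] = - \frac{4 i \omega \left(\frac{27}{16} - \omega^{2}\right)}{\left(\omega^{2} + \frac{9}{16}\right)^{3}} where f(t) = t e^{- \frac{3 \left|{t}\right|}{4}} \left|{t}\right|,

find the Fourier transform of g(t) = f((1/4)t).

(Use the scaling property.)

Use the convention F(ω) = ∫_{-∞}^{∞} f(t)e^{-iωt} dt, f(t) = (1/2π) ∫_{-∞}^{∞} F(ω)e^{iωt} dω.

F[g](ω) = \frac{16384 i \omega \left(256 \omega^{2} - 27\right)}{\left(256 \omega^{2} + 9\right)^{3}}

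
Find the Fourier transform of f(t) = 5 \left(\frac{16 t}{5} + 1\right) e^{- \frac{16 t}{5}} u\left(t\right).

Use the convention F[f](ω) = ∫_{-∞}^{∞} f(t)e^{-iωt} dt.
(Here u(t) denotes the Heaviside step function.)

F(ω) = \frac{25 \left(- 5 i \omega - 32\right)}{25 \omega^{2} - 160 i \omega - 256}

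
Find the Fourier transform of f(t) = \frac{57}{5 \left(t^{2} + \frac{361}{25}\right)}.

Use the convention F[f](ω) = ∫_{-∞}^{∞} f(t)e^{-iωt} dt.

F(ω) = 3 \pi e^{- \frac{19 \left|{\omega}\right|}{5}}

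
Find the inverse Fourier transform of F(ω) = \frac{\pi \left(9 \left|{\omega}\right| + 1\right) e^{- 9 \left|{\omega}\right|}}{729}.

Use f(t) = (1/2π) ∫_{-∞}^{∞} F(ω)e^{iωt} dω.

f(t) = \frac{2}{\left(t^{2} + 81\right)^{2}}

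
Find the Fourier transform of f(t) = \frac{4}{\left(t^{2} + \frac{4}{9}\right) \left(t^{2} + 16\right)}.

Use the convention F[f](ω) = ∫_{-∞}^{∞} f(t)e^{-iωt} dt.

F(ω) = - \frac{9 \pi e^{- 4 \left|{\omega}\right|}}{140} + \frac{27 \pi e^{- \frac{2 \left|{\omega}\right|}{3}}}{70}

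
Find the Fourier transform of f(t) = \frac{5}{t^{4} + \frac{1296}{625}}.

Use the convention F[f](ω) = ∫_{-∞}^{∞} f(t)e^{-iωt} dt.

F(ω) = \frac{625 \pi e^{- \frac{3 \sqrt{2} \left|{\omega}\right|}{5}} \sin{\left(\frac{3 \sqrt{2} \left|{\omega}\right|}{5} + \frac{\pi}{4} \right)}}{216}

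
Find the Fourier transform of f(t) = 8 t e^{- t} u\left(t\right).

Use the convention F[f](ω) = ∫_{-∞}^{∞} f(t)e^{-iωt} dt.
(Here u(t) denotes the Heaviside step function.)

F(ω) = \frac{8}{\left(i \omega + 1\right)^{2}}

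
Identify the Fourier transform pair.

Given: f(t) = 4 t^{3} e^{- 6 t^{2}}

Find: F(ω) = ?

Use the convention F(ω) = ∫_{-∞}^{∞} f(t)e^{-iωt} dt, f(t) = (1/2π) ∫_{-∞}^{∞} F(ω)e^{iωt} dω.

F(ω) = \frac{\sqrt{6} i \sqrt{\pi} \omega \left(\omega^{2} - 36\right) e^{- \frac{\omega^{2}}{24}}}{2592}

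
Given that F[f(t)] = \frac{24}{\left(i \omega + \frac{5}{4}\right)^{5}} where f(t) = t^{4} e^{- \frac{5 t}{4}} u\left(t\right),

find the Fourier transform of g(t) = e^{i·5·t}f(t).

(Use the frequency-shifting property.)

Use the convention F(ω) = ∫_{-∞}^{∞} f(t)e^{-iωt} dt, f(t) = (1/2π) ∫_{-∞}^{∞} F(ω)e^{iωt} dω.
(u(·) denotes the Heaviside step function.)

F[g](ω) = \frac{24576}{\left(4 i \left(\omega - 5\right) + 5\right)^{5}}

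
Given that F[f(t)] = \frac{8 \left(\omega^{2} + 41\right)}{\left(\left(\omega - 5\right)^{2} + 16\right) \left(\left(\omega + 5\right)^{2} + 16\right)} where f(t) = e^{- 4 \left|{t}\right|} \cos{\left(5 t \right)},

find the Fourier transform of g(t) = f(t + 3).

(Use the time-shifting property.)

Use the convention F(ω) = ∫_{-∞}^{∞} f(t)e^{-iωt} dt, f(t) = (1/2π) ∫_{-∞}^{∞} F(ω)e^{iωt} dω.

F[g](ω) = \frac{8 \left(\omega^{2} + 41\right) e^{3 i \omega}}{\omega^{4} - 18 \omega^{2} + 1681}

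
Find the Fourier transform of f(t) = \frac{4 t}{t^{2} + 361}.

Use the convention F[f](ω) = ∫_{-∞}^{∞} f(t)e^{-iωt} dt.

F(ω) = - 4 i \pi e^{- 19 \left|{\omega}\right|} \operatorname{sign}{\left(\omega \right)}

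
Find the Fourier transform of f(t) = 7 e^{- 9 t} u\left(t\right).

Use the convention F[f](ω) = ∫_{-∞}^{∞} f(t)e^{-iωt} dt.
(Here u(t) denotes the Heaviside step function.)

F(ω) = \frac{7}{i \omega + 9}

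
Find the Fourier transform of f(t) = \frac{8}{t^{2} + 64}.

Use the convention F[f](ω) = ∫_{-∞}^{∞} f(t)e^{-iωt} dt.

F(ω) = \pi e^{- 8 \left|{\omega}\right|}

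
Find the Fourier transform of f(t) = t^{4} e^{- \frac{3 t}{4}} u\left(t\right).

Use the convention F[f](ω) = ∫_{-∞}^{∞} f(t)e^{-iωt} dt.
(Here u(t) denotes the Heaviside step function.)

F(ω) = \frac{24576}{\left(4 i \omega + 3\right)^{5}}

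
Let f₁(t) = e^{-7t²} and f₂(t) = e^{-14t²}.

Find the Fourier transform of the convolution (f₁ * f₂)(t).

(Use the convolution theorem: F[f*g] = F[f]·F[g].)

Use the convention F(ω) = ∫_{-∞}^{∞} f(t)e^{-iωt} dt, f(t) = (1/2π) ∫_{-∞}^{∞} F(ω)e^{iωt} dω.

F[f₁*f₂](ω) = \frac{\sqrt{2} \pi e^{- \frac{3 \omega^{2}}{56}}}{14}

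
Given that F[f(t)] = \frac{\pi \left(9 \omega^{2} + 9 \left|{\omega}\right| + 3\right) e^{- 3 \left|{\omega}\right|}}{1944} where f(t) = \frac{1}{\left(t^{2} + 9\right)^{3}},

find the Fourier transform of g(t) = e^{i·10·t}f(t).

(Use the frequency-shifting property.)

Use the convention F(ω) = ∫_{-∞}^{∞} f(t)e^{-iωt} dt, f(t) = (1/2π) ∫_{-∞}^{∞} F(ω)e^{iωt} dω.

F[g](ω) = \frac{\pi \left(3 \left(\omega - 10\right)^{2} + 3 \left|{\omega - 10}\right| + 1\right) e^{- 3 \left|{\omega - 10}\right|}}{648}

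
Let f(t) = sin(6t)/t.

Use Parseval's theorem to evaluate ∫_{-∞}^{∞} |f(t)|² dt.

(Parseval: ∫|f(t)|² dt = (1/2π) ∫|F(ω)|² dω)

∫|f(t)|² dt = 6 \pi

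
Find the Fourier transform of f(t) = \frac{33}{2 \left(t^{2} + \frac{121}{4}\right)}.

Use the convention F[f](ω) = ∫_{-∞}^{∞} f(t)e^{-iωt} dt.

F(ω) = 3 \pi e^{- \frac{11 \left|{\omega}\right|}{2}}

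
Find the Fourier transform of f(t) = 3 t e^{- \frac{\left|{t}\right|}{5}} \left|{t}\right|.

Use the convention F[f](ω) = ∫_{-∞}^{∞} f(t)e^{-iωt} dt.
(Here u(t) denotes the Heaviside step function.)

F(ω) = \frac{7500 i \omega \left(25 \omega^{2} - 3\right)}{\left(25 \omega^{2} + 1\right)^{3}}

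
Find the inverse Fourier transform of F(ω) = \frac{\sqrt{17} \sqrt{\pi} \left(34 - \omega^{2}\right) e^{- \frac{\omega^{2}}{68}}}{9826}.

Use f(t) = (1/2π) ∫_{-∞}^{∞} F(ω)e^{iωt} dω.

f(t) = 2 t^{2} e^{- 17 t^{2}}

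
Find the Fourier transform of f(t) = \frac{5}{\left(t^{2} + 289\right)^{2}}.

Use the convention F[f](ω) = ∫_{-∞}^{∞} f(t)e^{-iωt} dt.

F(ω) = \frac{5 \pi \left(17 \left|{\omega}\right| + 1\right) e^{- 17 \left|{\omega}\right|}}{9826}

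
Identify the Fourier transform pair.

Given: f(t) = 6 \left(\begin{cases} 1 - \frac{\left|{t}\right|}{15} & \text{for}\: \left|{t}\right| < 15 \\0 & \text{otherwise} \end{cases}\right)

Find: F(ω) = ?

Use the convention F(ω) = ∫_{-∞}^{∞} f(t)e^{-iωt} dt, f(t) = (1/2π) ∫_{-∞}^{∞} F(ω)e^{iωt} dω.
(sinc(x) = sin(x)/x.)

F(ω) = 90 \operatorname{sinc}^{2}{\left(\frac{15 \omega}{2} \right)}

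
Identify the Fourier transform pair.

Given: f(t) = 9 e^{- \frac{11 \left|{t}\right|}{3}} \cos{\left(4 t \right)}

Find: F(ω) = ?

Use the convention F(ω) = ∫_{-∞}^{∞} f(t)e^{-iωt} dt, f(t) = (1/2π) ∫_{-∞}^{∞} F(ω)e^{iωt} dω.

F(ω) = \frac{594 \left(9 \omega^{2} + 265\right)}{81 \omega^{4} - 414 \omega^{2} + 70225}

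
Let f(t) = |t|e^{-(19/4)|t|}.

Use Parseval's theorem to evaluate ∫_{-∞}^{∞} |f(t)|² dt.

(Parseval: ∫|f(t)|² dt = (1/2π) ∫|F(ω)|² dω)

∫|f(t)|² dt = \frac{32}{6859}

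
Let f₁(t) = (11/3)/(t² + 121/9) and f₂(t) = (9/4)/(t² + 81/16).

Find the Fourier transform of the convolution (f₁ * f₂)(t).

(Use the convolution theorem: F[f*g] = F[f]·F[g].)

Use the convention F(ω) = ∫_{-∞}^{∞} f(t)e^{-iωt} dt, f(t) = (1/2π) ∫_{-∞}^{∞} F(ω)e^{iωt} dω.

F[f₁*f₂](ω) = \pi^{2} e^{- \frac{71 \left|{\omega}\right|}{12}}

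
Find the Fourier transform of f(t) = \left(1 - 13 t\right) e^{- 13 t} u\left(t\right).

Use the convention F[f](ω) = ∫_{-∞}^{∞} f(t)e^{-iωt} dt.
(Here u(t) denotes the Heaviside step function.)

F(ω) = \frac{i \omega}{- \omega^{2} + 26 i \omega + 169}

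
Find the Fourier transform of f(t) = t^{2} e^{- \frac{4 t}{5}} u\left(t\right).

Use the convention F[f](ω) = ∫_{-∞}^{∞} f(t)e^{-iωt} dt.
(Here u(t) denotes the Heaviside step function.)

F(ω) = \frac{250}{\left(5 i \omega + 4\right)^{3}}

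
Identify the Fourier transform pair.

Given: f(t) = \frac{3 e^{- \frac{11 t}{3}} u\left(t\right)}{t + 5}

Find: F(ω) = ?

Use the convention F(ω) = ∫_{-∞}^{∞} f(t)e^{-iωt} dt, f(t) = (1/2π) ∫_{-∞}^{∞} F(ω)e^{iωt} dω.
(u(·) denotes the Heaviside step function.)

F(ω) = 3 e^{5 i \omega + \frac{55}{3}} \operatorname{E}_{1}\left(5 i \omega + \frac{55}{3}\right)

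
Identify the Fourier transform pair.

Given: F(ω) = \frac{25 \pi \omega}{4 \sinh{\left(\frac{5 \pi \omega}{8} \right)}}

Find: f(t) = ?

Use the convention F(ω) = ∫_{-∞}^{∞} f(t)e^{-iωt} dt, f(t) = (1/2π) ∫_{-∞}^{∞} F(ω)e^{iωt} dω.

f(t) = \frac{4}{\cosh^{2}{\left(\frac{4 t}{5} \right)}}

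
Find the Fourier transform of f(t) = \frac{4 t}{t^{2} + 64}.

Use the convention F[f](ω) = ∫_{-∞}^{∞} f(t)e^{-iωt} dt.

F(ω) = - 4 i \pi e^{- 8 \left|{\omega}\right|} \operatorname{sign}{\left(\omega \right)}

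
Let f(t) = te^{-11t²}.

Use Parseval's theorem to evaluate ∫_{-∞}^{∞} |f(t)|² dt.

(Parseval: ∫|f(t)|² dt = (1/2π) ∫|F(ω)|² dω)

∫|f(t)|² dt = \frac{\sqrt{22} \sqrt{\pi}}{968}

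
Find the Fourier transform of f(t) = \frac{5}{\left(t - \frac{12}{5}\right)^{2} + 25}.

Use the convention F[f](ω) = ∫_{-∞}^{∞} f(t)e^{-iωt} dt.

F(ω) = \pi e^{- \frac{12 i \omega}{5} - 5 \left|{\omega}\right|}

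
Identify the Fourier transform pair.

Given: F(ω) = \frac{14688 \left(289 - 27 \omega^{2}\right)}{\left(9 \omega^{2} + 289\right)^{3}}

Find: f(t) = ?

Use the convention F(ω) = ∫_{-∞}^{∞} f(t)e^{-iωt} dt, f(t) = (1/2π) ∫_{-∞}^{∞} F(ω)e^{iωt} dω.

f(t) = 8 t^{2} e^{- \frac{17 \left|{t}\right|}{3}}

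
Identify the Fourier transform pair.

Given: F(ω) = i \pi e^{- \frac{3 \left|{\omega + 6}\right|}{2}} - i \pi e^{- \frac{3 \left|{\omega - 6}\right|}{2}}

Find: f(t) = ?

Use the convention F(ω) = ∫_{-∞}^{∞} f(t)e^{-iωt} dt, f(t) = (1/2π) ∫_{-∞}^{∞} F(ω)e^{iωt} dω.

f(t) = \frac{3 \sin{\left(6 t \right)}}{t^{2} + \frac{9}{4}}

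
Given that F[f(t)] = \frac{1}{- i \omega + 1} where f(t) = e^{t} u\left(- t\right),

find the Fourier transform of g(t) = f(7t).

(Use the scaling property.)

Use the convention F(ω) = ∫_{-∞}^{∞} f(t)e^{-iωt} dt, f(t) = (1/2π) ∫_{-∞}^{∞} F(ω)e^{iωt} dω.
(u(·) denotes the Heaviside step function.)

F[g](ω) = \frac{i}{\omega + 7 i}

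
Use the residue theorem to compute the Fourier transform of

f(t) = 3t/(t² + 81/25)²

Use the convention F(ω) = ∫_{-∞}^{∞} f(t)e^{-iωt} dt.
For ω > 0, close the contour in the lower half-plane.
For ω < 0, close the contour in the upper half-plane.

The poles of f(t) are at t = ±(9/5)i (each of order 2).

Let g(z) = f(z)e^{-iωz}; for large |z| the factor e^{-iωz} decays in the lower half-plane when ω > 0 and in the upper half-plane when ω < 0.

Case ω > 0 (lower half-plane, clockwise contour ⇒ F(ω) = -2πi·ΣRes):
  Res_{z = - \frac{9 i}{5}} g(z) = \frac{5 \omega e^{- \frac{9 \omega}{5}}}{12} (pole of order 2)
  F(ω) = -2πi·ΣRes = - \frac{5 i \pi \omega e^{- \frac{9 \omega}{5}}}{6}

Case ω < 0 (upper half-plane, counterclockwise contour ⇒ F(ω) = +2πi·ΣRes):
  Res_{z = \frac{9 i}{5}} g(z) = - \frac{5 \omega e^{\frac{9 \omega}{5}}}{12} (pole of order 2)
  F(ω) = 2πi·ΣRes = - \frac{5 i \pi \omega e^{\frac{9 \omega}{5}}}{6}

Both cases combine into a single formula in |ω|:

F(ω) = - \frac{5 i \pi \omega e^{- \frac{9 \left|{\omega}\right|}{5}}}{6}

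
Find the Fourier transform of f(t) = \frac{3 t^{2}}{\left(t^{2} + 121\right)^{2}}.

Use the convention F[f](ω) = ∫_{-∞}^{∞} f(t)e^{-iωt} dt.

F(ω) = \frac{3 \pi \left(1 - 11 \left|{\omega}\right|\right) e^{- 11 \left|{\omega}\right|}}{22}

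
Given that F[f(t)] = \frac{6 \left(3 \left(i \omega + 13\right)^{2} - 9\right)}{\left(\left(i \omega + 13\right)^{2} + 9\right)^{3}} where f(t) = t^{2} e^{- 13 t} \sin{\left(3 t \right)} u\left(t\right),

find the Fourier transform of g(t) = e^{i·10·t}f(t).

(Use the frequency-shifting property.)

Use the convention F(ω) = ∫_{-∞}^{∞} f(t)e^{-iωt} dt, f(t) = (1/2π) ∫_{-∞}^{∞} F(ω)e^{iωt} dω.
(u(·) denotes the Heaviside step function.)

F[g](ω) = \frac{18 \left(\left(i \left(\omega - 10\right) + 13\right)^{2} - 3\right)}{\left(\left(i \left(\omega - 10\right) + 13\right)^{2} + 9\right)^{3}}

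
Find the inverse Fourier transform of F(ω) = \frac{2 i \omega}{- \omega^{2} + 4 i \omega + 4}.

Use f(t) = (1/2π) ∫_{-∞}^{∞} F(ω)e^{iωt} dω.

f(t) = 2 \left(1 - 2 t\right) e^{- 2 t} u\left(t\right)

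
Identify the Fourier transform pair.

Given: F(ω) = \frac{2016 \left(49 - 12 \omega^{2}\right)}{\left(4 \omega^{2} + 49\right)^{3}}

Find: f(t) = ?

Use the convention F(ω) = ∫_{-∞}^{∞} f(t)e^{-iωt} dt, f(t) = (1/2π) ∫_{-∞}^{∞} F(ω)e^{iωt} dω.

f(t) = 9 t^{2} e^{- \frac{7 \left|{t}\right|}{2}}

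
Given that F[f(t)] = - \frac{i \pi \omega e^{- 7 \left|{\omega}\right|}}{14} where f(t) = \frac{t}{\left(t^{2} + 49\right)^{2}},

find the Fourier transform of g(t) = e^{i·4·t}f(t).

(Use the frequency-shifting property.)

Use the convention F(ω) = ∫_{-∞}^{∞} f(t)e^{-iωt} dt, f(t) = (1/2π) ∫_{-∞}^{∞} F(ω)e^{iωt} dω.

F[g](ω) = \frac{i \pi \left(4 - \omega\right) e^{- 7 \left|{\omega - 4}\right|}}{14}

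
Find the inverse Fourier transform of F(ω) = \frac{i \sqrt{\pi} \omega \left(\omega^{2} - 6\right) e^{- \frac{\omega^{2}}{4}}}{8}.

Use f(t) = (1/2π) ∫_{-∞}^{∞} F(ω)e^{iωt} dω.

f(t) = t^{3} e^{- t^{2}}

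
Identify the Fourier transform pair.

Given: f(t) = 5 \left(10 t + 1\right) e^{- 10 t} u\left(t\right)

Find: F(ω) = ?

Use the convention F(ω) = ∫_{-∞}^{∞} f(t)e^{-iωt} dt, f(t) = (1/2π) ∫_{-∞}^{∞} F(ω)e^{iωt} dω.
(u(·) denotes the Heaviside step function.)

F(ω) = \frac{5 \left(- i \omega - 20\right)}{\omega^{2} - 20 i \omega - 100}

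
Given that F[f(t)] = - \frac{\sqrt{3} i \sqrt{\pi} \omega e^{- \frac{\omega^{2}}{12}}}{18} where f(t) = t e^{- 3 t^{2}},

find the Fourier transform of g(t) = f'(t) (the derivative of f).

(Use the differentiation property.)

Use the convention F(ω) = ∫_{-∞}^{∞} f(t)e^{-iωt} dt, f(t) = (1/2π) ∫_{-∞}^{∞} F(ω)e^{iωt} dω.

F[g](ω) = \frac{\sqrt{3} \sqrt{\pi} \omega^{2} e^{- \frac{\omega^{2}}{12}}}{18}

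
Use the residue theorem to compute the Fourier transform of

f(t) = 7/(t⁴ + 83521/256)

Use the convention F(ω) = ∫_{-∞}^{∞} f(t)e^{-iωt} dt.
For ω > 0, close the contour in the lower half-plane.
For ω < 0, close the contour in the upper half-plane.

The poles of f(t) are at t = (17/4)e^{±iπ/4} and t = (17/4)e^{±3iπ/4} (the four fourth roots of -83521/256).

Let g(z) = f(z)e^{-iωz}; for large |z| the factor e^{-iωz} decays in the lower half-plane when ω > 0 and in the upper half-plane when ω < 0.

Case ω > 0 (lower half-plane, clockwise contour ⇒ F(ω) = -2πi·ΣRes):
  Res_{z = - \frac{17 \sqrt{2}}{8} - \frac{17 \sqrt{2} i}{8}} g(z) = \frac{56 \sqrt{2} \left(1 + i\right) e^{\frac{17 \sqrt{2} \omega \left(-1 + i\right)}{8}}}{4913}
  Res_{z = \frac{17 \sqrt{2}}{8} - \frac{17 \sqrt{2} i}{8}} g(z) = \frac{56 \sqrt{2} \left(-1 + i\right) e^{- \frac{17 \sqrt{2} \omega \left(1 + i\right)}{8}}}{4913}
  F(ω) = -2πi·ΣRes = \frac{112 \sqrt{2} \pi \left(\left(1 - i\right) e^{\frac{17 \sqrt{2} i \omega}{4}} + 1 + i\right) e^{- \frac{17 \sqrt{2} \omega \left(1 + i\right)}{8}}}{4913} = \frac{448 \pi e^{- \frac{17 \sqrt{2} \omega}{8}} \sin{\left(\frac{17 \sqrt{2} \omega}{8} + \frac{\pi}{4} \right)}}{4913}

Case ω < 0 (upper half-plane, counterclockwise contour ⇒ F(ω) = +2πi·ΣRes):
  Res_{z = \frac{17 \sqrt{2}}{8} + \frac{17 \sqrt{2} i}{8}} g(z) = - \frac{56 \sqrt{2} \left(1 + i\right) e^{\frac{17 \sqrt{2} \omega \left(1 - i\right)}{8}}}{4913}
  Res_{z = - \frac{17 \sqrt{2}}{8} + \frac{17 \sqrt{2} i}{8}} g(z) = \frac{56 \sqrt{2} \left(1 - i\right) e^{\frac{17 \sqrt{2} \omega \left(1 + i\right)}{8}}}{4913}
  F(ω) = 2πi·ΣRes = - \frac{112 \sqrt{2} i \pi \left(\left(1 + i\right) e^{\frac{17 \sqrt{2} \omega \left(1 - i\right)}{8}} - \left(1 - i\right) e^{\frac{17 \sqrt{2} \omega \left(1 + i\right)}{8}}\right)}{4913} = \frac{448 \pi e^{\frac{17 \sqrt{2} \omega}{8}} \cos{\left(\frac{17 \sqrt{2} \omega}{8} + \frac{\pi}{4} \right)}}{4913}

Both cases combine into a single formula in |ω|:

F(ω) = \frac{448 \pi e^{- \frac{17 \sqrt{2} \left|{\omega}\right|}{8}} \sin{\left(\frac{17 \sqrt{2} \left|{\omega}\right|}{8} + \frac{\pi}{4} \right)}}{4913}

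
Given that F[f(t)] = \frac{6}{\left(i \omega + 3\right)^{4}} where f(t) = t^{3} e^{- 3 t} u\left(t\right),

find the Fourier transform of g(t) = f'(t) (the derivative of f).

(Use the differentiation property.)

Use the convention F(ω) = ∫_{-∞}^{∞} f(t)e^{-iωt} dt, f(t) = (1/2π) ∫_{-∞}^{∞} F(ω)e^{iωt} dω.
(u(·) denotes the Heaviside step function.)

F[g](ω) = \frac{6 i \omega}{\left(i \omega + 3\right)^{4}}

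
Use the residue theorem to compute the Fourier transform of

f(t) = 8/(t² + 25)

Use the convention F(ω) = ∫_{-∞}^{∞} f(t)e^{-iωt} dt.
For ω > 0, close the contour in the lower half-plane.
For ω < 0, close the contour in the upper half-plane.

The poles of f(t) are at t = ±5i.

Let g(z) = f(z)e^{-iωz}; for large |z| the factor e^{-iωz} decays in the lower half-plane when ω > 0 and in the upper half-plane when ω < 0.

Case ω > 0 (lower half-plane, clockwise contour ⇒ F(ω) = -2πi·ΣRes):
  Res_{z = - 5 i} g(z) = \frac{4 i e^{- 5 \omega}}{5}
  F(ω) = -2πi·ΣRes = \frac{8 \pi e^{- 5 \omega}}{5}

Case ω < 0 (upper half-plane, counterclockwise contour ⇒ F(ω) = +2πi·ΣRes):
  Res_{z = 5 i} g(z) = - \frac{4 i e^{5 \omega}}{5}
  F(ω) = 2πi·ΣRes = \frac{8 \pi e^{5 \omega}}{5}

Both cases combine into a single formula in |ω|:

F(ω) = \frac{8 \pi e^{- 5 \left|{\omega}\right|}}{5}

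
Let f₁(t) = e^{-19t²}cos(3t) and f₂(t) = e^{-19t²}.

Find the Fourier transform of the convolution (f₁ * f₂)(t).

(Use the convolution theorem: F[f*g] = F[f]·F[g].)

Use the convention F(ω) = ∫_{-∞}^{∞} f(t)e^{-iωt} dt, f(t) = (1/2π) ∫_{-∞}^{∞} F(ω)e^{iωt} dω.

F[f₁*f₂](ω) = \frac{\pi \left(e^{\frac{3 \omega}{19}} + 1\right) e^{- \frac{\omega^{2}}{38} - \frac{3 \omega}{38} - \frac{9}{76}}}{38}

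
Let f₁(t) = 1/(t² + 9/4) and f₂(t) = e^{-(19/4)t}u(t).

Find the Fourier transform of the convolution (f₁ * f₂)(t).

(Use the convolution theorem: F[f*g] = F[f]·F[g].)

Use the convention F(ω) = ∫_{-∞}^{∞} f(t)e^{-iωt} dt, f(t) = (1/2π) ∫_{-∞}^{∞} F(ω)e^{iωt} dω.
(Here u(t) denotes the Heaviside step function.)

F[f₁*f₂](ω) = \frac{8 \pi e^{- \frac{3 \left|{\omega}\right|}{2}}}{3 \left(4 i \omega + 19\right)}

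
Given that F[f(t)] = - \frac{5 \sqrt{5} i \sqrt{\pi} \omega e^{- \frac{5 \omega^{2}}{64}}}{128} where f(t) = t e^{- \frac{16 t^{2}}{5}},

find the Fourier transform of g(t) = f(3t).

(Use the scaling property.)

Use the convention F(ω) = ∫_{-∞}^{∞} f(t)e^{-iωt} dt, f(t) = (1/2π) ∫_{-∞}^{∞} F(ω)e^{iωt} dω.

F[g](ω) = - \frac{5 \sqrt{5} i \sqrt{\pi} \omega e^{- \frac{5 \omega^{2}}{576}}}{1152}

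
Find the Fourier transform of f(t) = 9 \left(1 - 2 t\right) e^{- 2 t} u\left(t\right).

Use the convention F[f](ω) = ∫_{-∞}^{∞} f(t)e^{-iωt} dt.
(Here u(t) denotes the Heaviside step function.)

F(ω) = \frac{9 i \omega}{- \omega^{2} + 4 i \omega + 4}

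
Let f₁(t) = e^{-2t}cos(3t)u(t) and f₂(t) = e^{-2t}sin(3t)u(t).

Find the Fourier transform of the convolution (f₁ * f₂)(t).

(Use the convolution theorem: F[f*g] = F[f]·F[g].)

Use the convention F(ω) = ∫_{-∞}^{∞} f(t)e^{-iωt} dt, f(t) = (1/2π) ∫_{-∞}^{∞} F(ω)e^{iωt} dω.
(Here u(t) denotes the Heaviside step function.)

F[f₁*f₂](ω) = \frac{3 \left(i \omega + 2\right)}{\left(\left(i \omega + 2\right)^{2} + 9\right)^{2}}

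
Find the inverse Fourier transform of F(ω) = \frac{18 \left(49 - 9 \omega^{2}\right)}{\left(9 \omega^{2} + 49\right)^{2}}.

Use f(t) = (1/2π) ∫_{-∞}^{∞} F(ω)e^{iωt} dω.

f(t) = e^{- \frac{7 \left|{t}\right|}{3}} \left|{t}\right|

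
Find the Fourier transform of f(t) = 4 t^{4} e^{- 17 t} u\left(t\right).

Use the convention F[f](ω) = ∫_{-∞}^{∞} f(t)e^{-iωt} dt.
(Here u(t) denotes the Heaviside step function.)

F(ω) = \frac{96}{\left(i \omega + 17\right)^{5}}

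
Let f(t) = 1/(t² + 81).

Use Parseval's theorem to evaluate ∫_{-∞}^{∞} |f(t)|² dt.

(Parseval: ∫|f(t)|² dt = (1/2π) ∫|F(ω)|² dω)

∫|f(t)|² dt = \frac{\pi}{1458}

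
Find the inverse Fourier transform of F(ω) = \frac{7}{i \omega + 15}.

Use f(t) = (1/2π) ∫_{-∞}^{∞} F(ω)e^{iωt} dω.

f(t) = 7 e^{- 15 t} u\left(t\right)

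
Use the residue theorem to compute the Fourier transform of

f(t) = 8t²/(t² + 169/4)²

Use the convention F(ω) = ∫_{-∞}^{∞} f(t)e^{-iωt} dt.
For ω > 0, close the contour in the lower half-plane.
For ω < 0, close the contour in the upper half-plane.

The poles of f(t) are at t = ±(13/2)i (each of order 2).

Let g(z) = f(z)e^{-iωz}; for large |z| the factor e^{-iωz} decays in the lower half-plane when ω > 0 and in the upper half-plane when ω < 0.

Case ω > 0 (lower half-plane, clockwise contour ⇒ F(ω) = -2πi·ΣRes):
  Res_{z = - \frac{13 i}{2}} g(z) = i \left(\frac{4}{13} - 2 \omega\right) e^{- \frac{13 \omega}{2}} (pole of order 2)
  F(ω) = -2πi·ΣRes = \frac{4 \pi \left(2 - 13 \omega\right) e^{- \frac{13 \omega}{2}}}{13}

Case ω < 0 (upper half-plane, counterclockwise contour ⇒ F(ω) = +2πi·ΣRes):
  Res_{z = \frac{13 i}{2}} g(z) = i \left(- 2 \omega - \frac{4}{13}\right) e^{\frac{13 \omega}{2}} (pole of order 2)
  F(ω) = 2πi·ΣRes = \frac{4 \pi \left(13 \omega + 2\right) e^{\frac{13 \omega}{2}}}{13}

Both cases combine into a single formula in |ω|:

F(ω) = \frac{4 \pi \left(2 - 13 \left|{\omega}\right|\right) e^{- \frac{13 \left|{\omega}\right|}{2}}}{13}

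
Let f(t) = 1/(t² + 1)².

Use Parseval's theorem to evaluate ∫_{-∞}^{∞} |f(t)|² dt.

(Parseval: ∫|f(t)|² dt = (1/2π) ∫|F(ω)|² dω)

∫|f(t)|² dt = \frac{5 \pi}{16}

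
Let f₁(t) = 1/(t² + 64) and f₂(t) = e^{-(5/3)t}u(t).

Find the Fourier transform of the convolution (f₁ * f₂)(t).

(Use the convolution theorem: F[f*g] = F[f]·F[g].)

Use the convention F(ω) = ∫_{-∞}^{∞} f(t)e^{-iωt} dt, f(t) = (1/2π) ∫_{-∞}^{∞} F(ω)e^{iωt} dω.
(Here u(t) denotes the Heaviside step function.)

F[f₁*f₂](ω) = \frac{3 \pi e^{- 8 \left|{\omega}\right|}}{8 \left(3 i \omega + 5\right)}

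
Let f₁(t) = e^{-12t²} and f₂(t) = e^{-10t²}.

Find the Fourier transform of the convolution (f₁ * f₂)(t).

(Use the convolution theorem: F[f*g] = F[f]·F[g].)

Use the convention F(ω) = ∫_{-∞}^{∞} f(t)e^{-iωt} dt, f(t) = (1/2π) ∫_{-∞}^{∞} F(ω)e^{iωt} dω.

F[f₁*f₂](ω) = \frac{\sqrt{30} \pi e^{- \frac{11 \omega^{2}}{240}}}{60}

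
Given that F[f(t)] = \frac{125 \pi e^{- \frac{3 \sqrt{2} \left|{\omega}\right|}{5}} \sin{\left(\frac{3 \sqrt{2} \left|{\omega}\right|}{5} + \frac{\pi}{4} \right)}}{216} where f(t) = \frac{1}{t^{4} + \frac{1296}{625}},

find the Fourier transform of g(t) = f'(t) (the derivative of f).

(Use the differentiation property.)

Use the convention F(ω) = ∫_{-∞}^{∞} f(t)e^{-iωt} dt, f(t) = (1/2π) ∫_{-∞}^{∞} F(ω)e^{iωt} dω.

F[g](ω) = \frac{125 i \pi \omega e^{- \frac{3 \sqrt{2} \left|{\omega}\right|}{5}} \sin{\left(\frac{3 \sqrt{2} \left|{\omega}\right|}{5} + \frac{\pi}{4} \right)}}{216}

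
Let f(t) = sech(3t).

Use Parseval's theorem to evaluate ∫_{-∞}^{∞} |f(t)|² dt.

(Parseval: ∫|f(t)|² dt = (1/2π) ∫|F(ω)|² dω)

∫|f(t)|² dt = \frac{2}{3}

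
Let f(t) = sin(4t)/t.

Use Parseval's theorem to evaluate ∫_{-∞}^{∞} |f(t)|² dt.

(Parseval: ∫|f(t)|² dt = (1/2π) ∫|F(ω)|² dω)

∫|f(t)|² dt = 4 \pi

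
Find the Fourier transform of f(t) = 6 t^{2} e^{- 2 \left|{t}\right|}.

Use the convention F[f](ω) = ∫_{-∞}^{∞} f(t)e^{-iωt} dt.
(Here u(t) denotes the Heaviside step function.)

F(ω) = \frac{48 \left(4 - 3 \omega^{2}\right)}{\left(\omega^{2} + 4\right)^{3}}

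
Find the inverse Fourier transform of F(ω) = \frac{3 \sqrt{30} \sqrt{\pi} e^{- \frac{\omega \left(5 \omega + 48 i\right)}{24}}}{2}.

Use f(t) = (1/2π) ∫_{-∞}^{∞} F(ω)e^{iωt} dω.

f(t) = 9 e^{- \frac{6 \left(t - 2\right)^{2}}{5}}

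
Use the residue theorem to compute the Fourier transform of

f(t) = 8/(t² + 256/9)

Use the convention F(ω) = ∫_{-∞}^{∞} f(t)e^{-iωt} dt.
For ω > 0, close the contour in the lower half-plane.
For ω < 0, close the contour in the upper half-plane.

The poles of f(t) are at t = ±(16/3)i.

Let g(z) = f(z)e^{-iωz}; for large |z| the factor e^{-iωz} decays in the lower half-plane when ω > 0 and in the upper half-plane when ω < 0.

Case ω > 0 (lower half-plane, clockwise contour ⇒ F(ω) = -2πi·ΣRes):
  Res_{z = - \frac{16 i}{3}} g(z) = \frac{3 i e^{- \frac{16 \omega}{3}}}{4}
  F(ω) = -2πi·ΣRes = \frac{3 \pi e^{- \frac{16 \omega}{3}}}{2}

Case ω < 0 (upper half-plane, counterclockwise contour ⇒ F(ω) = +2πi·ΣRes):
  Res_{z = \frac{16 i}{3}} g(z) = - \frac{3 i e^{\frac{16 \omega}{3}}}{4}
  F(ω) = 2πi·ΣRes = \frac{3 \pi e^{\frac{16 \omega}{3}}}{2}

Both cases combine into a single formula in |ω|:

F(ω) = \frac{3 \pi e^{- \frac{16 \left|{\omega}\right|}{3}}}{2}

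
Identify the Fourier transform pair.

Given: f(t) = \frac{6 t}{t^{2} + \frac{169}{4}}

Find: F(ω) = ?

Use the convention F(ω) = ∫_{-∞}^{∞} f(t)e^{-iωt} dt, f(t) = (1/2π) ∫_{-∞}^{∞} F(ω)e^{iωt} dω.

F(ω) = - 6 i \pi e^{- \frac{13 \left|{\omega}\right|}{2}} \operatorname{sign}{\left(\omega \right)}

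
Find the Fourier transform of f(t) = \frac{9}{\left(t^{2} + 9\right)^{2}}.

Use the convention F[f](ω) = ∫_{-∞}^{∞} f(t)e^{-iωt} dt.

F(ω) = \frac{\pi \left(3 \left|{\omega}\right| + 1\right) e^{- 3 \left|{\omega}\right|}}{6}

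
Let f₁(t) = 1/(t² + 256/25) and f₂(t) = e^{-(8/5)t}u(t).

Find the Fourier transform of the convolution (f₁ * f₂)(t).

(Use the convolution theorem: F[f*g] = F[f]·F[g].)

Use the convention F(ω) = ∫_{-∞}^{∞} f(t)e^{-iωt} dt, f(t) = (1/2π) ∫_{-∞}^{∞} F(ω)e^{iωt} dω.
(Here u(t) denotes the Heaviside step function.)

F[f₁*f₂](ω) = \frac{25 \pi e^{- \frac{16 \left|{\omega}\right|}{5}}}{16 \left(5 i \omega + 8\right)}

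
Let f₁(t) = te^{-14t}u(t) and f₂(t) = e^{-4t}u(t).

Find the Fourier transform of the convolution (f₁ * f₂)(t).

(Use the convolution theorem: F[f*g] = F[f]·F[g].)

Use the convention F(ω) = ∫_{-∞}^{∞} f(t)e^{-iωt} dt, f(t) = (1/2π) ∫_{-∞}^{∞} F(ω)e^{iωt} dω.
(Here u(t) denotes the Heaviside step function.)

F[f₁*f₂](ω) = \frac{1}{\left(i \omega + 4\right) \left(i \omega + 14\right)^{2}}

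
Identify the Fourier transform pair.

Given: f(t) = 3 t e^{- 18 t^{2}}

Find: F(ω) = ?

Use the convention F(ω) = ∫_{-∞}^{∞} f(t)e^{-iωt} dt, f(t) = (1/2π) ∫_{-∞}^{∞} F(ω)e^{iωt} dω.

F(ω) = - \frac{\sqrt{2} i \sqrt{\pi} \omega e^{- \frac{\omega^{2}}{72}}}{72}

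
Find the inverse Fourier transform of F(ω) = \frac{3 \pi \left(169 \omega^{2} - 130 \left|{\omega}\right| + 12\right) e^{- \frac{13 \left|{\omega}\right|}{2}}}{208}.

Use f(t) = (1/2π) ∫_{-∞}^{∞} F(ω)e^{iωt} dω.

f(t) = \frac{3 t^{4}}{\left(t^{2} + \frac{169}{4}\right)^{3}}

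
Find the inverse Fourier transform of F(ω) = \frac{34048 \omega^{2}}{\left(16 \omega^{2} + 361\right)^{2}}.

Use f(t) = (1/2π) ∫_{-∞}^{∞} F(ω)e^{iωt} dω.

f(t) = 7 \left(1 - \frac{19 \left|{t}\right|}{4}\right) e^{- \frac{19 \left|{t}\right|}{4}}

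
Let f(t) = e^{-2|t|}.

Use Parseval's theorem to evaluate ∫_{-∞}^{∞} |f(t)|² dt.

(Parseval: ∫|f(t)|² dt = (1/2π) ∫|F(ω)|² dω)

∫|f(t)|² dt = \frac{1}{2}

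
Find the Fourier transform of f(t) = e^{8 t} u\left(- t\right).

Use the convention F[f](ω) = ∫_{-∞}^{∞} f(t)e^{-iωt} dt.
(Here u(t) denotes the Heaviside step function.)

F(ω) = \frac{i}{\omega + 8 i}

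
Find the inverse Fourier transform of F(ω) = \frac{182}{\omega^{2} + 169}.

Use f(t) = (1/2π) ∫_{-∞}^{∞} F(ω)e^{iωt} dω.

f(t) = 7 e^{- 13 \left|{t}\right|}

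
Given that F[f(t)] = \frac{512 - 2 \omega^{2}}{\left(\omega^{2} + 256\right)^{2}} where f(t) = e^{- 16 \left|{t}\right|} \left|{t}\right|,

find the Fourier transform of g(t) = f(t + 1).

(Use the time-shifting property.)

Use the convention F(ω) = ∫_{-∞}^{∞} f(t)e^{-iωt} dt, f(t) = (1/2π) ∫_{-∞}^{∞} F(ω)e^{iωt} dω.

F[g](ω) = \frac{2 \left(256 - \omega^{2}\right) e^{i \omega}}{\left(\omega^{2} + 256\right)^{2}}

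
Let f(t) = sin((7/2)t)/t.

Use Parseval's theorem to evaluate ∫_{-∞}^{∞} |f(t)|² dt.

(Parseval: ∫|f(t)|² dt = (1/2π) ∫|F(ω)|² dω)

∫|f(t)|² dt = \frac{7 \pi}{2}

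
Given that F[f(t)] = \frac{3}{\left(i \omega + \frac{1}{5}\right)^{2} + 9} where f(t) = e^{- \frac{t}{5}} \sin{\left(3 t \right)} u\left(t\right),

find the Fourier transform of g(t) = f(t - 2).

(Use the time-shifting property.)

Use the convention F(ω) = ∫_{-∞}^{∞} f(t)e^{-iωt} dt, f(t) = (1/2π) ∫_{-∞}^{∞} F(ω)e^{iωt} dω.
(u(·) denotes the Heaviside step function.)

F[g](ω) = \frac{75 e^{- 2 i \omega}}{\left(5 i \omega + 1\right)^{2} + 225}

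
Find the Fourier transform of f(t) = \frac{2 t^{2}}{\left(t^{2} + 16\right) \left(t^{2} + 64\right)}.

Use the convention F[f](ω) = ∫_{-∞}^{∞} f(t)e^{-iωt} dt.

F(ω) = \frac{\pi \left(2 - e^{4 \left|{\omega}\right|}\right) e^{- 8 \left|{\omega}\right|}}{6}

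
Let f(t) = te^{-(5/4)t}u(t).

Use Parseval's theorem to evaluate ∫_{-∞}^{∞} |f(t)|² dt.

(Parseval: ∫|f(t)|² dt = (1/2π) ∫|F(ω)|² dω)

∫|f(t)|² dt = \frac{16}{125}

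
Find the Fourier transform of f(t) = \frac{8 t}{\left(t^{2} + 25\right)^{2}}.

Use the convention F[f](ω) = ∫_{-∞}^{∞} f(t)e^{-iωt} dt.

F(ω) = - \frac{4 i \pi \omega e^{- 5 \left|{\omega}\right|}}{5}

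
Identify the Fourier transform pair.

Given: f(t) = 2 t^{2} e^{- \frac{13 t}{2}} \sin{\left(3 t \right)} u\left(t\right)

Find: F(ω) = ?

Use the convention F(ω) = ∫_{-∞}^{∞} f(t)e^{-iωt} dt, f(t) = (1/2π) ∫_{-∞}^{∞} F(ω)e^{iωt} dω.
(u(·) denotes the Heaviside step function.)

F(ω) = \frac{576 \left(\left(2 i \omega + 13\right)^{2} - 12\right)}{\left(\left(2 i \omega + 13\right)^{2} + 36\right)^{3}}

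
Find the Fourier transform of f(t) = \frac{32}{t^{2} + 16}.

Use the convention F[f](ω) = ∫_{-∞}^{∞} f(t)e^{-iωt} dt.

F(ω) = 8 \pi e^{- 4 \left|{\omega}\right|}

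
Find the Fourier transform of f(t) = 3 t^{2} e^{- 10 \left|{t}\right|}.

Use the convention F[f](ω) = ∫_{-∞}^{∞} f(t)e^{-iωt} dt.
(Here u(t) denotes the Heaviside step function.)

F(ω) = \frac{120 \left(100 - 3 \omega^{2}\right)}{\left(\omega^{2} + 100\right)^{3}}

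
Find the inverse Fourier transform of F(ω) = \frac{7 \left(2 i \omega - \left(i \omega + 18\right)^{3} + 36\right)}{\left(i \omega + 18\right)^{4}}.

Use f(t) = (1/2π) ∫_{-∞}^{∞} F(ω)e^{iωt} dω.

f(t) = 7 \left(t^{2} - 1\right) e^{- 18 t} u\left(t\right)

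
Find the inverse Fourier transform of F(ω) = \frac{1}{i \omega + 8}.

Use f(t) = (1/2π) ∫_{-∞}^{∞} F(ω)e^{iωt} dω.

f(t) = e^{- 8 t} u\left(t\right)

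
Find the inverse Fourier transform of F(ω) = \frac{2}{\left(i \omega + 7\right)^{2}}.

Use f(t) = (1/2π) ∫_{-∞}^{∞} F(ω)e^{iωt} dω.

f(t) = 2 t e^{- 7 t} u\left(t\right)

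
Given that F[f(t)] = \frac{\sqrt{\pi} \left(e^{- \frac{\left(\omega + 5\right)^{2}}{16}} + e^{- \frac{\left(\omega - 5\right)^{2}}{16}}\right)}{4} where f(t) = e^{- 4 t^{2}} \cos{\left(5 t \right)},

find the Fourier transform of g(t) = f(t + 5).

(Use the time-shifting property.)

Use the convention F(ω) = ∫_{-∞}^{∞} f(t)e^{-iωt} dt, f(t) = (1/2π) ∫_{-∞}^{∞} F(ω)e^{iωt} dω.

F[g](ω) = \frac{\sqrt{\pi} \left(e^{\frac{5 \omega}{4}} + 1\right) e^{- \frac{\omega^{2}}{16} - \frac{5 \omega}{8} + 5 i \omega - \frac{25}{16}}}{4}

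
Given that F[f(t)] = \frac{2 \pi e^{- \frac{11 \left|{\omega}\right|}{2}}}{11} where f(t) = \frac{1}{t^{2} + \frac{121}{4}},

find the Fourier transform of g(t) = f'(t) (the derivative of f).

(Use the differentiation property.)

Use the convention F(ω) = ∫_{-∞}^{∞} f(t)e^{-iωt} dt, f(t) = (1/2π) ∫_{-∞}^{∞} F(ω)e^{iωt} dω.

F[g](ω) = \frac{2 i \pi \omega e^{- \frac{11 \left|{\omega}\right|}{2}}}{11}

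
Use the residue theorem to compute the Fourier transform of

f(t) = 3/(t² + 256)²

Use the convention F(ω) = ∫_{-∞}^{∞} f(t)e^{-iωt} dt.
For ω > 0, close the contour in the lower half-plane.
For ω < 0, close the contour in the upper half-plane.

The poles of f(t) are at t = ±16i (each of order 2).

Let g(z) = f(z)e^{-iωz}; for large |z| the factor e^{-iωz} decays in the lower half-plane when ω > 0 and in the upper half-plane when ω < 0.

Case ω > 0 (lower half-plane, clockwise contour ⇒ F(ω) = -2πi·ΣRes):
  Res_{z = - 16 i} g(z) = \frac{3 i \left(16 \omega + 1\right) e^{- 16 \omega}}{16384} (pole of order 2)
  F(ω) = -2πi·ΣRes = \frac{3 \pi \left(16 \omega + 1\right) e^{- 16 \omega}}{8192}

Case ω < 0 (upper half-plane, counterclockwise contour ⇒ F(ω) = +2πi·ΣRes):
  Res_{z = 16 i} g(z) = \frac{3 i \left(16 \omega - 1\right) e^{16 \omega}}{16384} (pole of order 2)
  F(ω) = 2πi·ΣRes = \frac{3 \pi \left(1 - 16 \omega\right) e^{16 \omega}}{8192}

Both cases combine into a single formula in |ω|:

F(ω) = \frac{3 \pi \left(16 \left|{\omega}\right| + 1\right) e^{- 16 \left|{\omega}\right|}}{8192}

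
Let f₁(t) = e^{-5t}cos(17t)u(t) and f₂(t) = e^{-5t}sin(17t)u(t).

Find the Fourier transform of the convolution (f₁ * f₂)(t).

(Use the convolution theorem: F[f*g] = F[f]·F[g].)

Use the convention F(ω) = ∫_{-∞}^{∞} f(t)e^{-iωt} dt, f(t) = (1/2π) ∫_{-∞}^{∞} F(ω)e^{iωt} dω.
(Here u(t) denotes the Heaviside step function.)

F[f₁*f₂](ω) = \frac{17 \left(i \omega + 5\right)}{\left(\left(i \omega + 5\right)^{2} + 289\right)^{2}}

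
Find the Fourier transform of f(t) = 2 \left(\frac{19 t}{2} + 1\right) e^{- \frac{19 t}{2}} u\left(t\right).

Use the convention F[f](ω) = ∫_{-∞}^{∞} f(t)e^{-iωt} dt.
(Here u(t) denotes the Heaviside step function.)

F(ω) = \frac{8 \left(- i \omega - 19\right)}{4 \omega^{2} - 76 i \omega - 361}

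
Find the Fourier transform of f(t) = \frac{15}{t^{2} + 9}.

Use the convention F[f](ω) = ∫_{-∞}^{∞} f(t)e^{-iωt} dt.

F(ω) = 5 \pi e^{- 3 \left|{\omega}\right|}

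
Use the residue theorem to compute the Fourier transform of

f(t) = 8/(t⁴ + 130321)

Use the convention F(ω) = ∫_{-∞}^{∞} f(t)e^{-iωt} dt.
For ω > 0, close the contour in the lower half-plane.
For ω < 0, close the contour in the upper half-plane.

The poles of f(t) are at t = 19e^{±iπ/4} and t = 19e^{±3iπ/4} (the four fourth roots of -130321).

Let g(z) = f(z)e^{-iωz}; for large |z| the factor e^{-iωz} decays in the lower half-plane when ω > 0 and in the upper half-plane when ω < 0.

Case ω > 0 (lower half-plane, clockwise contour ⇒ F(ω) = -2πi·ΣRes):
  Res_{z = - \frac{19 \sqrt{2}}{2} - \frac{19 \sqrt{2} i}{2}} g(z) = \frac{\sqrt{2} \left(1 + i\right) e^{\frac{19 \sqrt{2} \omega \left(-1 + i\right)}{2}}}{6859}
  Res_{z = \frac{19 \sqrt{2}}{2} - \frac{19 \sqrt{2} i}{2}} g(z) = \frac{\sqrt{2} \left(-1 + i\right) e^{- \frac{19 \sqrt{2} \omega \left(1 + i\right)}{2}}}{6859}
  F(ω) = -2πi·ΣRes = \frac{2 \sqrt{2} \pi \left(\left(1 - i\right) e^{19 \sqrt{2} i \omega} + 1 + i\right) e^{- \frac{19 \sqrt{2} \omega \left(1 + i\right)}{2}}}{6859} = \frac{8 \pi e^{- \frac{19 \sqrt{2} \omega}{2}} \sin{\left(\frac{19 \sqrt{2} \omega}{2} + \frac{\pi}{4} \right)}}{6859}

Case ω < 0 (upper half-plane, counterclockwise contour ⇒ F(ω) = +2πi·ΣRes):
  Res_{z = \frac{19 \sqrt{2}}{2} + \frac{19 \sqrt{2} i}{2}} g(z) = - \frac{\sqrt{2} \left(1 + i\right) e^{\frac{19 \sqrt{2} \omega \left(1 - i\right)}{2}}}{6859}
  Res_{z = - \frac{19 \sqrt{2}}{2} + \frac{19 \sqrt{2} i}{2}} g(z) = \frac{\sqrt{2} \left(1 - i\right) e^{\frac{19 \sqrt{2} \omega \left(1 + i\right)}{2}}}{6859}
  F(ω) = 2πi·ΣRes = - \frac{2 \sqrt{2} i \pi \left(\left(1 + i\right) e^{\frac{19 \sqrt{2} \omega \left(1 - i\right)}{2}} - \left(1 - i\right) e^{\frac{19 \sqrt{2} \omega \left(1 + i\right)}{2}}\right)}{6859} = \frac{8 \pi e^{\frac{19 \sqrt{2} \omega}{2}} \cos{\left(\frac{19 \sqrt{2} \omega}{2} + \frac{\pi}{4} \right)}}{6859}

Both cases combine into a single formula in |ω|:

F(ω) = \frac{8 \pi e^{- \frac{19 \sqrt{2} \left|{\omega}\right|}{2}} \sin{\left(\frac{19 \sqrt{2} \left|{\omega}\right|}{2} + \frac{\pi}{4} \right)}}{6859}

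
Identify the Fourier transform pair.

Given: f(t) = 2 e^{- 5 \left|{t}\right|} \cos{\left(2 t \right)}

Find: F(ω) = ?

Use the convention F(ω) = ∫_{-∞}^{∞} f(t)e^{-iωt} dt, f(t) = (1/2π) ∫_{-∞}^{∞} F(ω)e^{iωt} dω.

F(ω) = \frac{20 \left(\omega^{2} + 29\right)}{\omega^{4} + 42 \omega^{2} + 841}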